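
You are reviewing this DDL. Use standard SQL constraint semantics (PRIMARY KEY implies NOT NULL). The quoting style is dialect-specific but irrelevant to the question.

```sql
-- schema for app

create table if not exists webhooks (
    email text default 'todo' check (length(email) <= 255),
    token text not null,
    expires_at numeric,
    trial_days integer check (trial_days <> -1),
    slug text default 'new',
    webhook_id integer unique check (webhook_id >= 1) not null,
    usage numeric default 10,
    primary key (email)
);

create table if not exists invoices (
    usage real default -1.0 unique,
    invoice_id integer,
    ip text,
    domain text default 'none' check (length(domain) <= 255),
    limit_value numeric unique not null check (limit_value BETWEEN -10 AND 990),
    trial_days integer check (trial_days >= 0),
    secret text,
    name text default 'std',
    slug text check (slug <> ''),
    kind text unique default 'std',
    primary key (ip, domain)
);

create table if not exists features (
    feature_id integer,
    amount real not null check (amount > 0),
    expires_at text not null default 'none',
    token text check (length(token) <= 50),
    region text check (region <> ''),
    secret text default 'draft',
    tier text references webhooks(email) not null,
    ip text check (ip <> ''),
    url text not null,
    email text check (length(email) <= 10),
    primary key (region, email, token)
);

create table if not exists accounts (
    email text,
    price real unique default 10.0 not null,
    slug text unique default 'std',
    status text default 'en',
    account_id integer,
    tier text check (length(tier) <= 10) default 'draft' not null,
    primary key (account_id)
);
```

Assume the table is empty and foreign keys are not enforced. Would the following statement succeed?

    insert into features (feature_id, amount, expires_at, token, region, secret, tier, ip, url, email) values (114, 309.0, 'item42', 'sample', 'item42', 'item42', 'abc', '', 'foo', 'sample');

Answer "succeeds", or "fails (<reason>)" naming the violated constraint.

fails (CHECK on ip)

The value '' for ip violates CHECK (ip <> '').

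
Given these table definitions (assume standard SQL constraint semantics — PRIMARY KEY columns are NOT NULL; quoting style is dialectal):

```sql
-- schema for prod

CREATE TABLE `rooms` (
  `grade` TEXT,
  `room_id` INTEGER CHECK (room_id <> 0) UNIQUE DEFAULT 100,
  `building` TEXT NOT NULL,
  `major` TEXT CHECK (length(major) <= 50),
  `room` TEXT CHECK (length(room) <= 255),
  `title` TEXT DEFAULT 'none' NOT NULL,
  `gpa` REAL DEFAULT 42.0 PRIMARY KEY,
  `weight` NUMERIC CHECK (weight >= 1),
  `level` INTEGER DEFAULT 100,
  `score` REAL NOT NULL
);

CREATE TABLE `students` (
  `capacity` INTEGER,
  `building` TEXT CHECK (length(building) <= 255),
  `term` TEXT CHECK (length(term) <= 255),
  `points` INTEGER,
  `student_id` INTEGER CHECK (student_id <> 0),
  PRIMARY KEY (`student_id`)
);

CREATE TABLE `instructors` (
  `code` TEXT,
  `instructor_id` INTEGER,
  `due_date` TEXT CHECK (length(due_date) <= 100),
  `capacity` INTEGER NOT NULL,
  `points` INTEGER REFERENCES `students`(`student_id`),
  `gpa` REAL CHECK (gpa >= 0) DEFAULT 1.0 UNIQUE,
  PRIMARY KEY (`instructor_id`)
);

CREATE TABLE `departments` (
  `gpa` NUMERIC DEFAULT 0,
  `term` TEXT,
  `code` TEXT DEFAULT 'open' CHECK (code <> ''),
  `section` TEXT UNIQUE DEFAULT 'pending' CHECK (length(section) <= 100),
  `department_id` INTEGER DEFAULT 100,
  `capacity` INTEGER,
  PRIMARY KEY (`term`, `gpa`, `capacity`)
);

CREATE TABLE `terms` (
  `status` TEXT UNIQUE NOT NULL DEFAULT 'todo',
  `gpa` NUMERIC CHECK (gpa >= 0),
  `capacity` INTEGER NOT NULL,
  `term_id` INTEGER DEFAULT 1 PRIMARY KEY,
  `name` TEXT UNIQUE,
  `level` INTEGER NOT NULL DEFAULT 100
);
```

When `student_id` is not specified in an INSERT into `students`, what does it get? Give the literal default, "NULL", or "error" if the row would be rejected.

student_id has no DEFAULT clause.
Omitting it would insert NULL, but it is part of the PRIMARY KEY, so the INSERT fails.

error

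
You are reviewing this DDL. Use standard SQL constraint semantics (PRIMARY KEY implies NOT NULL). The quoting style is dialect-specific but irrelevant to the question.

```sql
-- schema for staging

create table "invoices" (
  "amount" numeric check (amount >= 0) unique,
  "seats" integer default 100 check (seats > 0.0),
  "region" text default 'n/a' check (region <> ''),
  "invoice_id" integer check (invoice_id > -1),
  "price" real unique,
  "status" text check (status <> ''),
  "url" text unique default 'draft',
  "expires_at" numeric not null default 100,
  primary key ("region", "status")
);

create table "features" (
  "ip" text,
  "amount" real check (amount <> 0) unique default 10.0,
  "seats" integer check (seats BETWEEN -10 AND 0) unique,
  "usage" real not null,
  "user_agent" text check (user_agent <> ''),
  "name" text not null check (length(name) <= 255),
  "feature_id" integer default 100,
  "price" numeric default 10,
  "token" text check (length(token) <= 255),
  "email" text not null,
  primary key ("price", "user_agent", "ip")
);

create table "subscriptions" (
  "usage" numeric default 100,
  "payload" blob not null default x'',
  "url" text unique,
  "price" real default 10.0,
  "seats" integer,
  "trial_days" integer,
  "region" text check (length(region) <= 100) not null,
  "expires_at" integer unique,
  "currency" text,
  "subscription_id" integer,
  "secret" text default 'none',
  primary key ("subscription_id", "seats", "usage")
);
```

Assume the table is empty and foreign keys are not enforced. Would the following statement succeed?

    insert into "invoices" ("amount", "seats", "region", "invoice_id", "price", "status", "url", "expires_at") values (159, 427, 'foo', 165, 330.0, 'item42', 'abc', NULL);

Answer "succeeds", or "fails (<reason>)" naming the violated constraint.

expires_at is explicitly set to NULL, but expires_at is declared NOT NULL.

fails (NOT NULL on expires_at)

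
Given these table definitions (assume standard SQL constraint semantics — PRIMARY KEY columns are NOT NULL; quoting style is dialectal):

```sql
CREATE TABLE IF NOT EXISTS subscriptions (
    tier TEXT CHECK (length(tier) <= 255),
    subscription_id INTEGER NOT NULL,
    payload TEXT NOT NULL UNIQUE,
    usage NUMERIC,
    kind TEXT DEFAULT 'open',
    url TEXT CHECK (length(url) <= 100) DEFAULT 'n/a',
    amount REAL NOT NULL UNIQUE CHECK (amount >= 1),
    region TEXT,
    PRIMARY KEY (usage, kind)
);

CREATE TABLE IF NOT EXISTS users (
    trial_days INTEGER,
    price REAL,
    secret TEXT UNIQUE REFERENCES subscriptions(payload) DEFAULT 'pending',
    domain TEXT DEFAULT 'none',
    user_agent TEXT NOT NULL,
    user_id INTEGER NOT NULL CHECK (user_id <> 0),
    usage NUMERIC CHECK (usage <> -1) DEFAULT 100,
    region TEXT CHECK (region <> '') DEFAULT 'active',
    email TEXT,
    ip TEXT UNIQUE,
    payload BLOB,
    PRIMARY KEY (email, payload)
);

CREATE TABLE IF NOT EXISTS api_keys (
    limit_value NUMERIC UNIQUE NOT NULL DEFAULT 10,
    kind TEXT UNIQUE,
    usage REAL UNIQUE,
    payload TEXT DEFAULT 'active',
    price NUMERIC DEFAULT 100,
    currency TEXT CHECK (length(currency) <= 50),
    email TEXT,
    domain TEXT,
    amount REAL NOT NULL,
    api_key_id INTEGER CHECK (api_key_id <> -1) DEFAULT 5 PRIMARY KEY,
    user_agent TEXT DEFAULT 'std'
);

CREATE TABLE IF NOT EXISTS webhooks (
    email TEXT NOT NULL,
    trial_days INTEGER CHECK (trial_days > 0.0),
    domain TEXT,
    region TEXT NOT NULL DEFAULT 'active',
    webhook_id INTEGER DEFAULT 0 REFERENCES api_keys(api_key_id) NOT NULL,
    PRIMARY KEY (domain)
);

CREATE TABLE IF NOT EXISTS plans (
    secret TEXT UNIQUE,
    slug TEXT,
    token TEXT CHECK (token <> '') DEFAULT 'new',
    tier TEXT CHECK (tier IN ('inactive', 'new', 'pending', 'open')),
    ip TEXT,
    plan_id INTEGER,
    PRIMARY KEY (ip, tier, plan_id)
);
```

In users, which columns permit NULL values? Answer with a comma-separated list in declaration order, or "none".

- trial_days: no NOT NULL constraint applies → nullable.
- price: no NOT NULL constraint applies → nullable.
- secret: a foreign key column may be NULL unless separately constrained → nullable.
- domain: DEFAULT only fills an omitted column; an explicit NULL is still allowed → nullable.
- user_agent: declared NOT NULL → not nullable.
- user_id: declared NOT NULL → not nullable.
- usage: CHECK does not forbid NULL (a CHECK constraint passes when its expression is NULL) → nullable.
- region: CHECK does not forbid NULL (a CHECK constraint passes when its expression is NULL) → nullable.
- email: part of the PRIMARY KEY, which implies NOT NULL → not nullable.
- ip: UNIQUE does not imply NOT NULL → nullable.
- payload: part of the PRIMARY KEY, which implies NOT NULL → not nullable.

trial_days, price, secret, domain, usage, region, ip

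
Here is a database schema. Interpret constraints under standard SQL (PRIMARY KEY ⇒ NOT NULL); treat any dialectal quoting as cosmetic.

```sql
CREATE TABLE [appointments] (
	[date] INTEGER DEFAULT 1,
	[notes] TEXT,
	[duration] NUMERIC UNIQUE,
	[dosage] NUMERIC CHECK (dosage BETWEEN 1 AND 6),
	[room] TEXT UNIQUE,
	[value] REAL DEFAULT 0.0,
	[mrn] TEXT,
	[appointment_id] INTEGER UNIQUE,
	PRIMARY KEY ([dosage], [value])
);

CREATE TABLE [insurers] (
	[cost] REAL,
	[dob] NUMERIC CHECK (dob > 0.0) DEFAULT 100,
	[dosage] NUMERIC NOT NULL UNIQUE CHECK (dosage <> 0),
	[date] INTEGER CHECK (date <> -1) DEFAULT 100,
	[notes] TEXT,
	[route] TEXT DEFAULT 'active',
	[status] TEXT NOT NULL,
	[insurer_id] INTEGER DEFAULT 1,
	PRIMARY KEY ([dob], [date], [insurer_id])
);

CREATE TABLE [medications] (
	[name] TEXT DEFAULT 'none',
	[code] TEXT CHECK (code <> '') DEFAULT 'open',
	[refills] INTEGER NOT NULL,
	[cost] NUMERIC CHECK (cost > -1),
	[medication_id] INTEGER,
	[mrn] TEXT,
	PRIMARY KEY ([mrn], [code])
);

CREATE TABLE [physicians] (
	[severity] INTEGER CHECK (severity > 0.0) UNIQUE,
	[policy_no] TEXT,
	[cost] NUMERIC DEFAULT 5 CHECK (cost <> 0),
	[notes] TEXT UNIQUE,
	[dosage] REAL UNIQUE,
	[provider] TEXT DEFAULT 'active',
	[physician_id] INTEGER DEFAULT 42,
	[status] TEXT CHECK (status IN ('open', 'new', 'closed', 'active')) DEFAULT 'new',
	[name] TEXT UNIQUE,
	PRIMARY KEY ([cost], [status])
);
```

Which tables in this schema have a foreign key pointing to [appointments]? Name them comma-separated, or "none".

No REFERENCES clause anywhere in the schema names appointments.

none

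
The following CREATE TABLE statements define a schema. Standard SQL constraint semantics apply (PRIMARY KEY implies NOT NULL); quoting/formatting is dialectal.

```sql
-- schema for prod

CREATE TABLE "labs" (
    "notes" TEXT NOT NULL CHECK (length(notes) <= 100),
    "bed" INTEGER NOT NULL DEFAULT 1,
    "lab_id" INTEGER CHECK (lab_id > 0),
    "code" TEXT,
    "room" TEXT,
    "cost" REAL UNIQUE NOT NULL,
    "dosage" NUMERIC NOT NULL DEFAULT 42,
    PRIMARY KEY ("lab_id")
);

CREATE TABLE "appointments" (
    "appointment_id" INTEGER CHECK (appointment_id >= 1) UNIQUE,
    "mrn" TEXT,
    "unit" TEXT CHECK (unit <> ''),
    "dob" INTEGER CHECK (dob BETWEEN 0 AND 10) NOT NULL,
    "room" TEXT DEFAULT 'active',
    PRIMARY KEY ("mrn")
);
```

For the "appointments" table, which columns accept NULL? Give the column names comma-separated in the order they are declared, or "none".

- appointment_id: CHECK does not forbid NULL (a CHECK constraint passes when its expression is NULL) → nullable.
- mrn: part of the PRIMARY KEY, which implies NOT NULL → not nullable.
- unit: CHECK does not forbid NULL (a CHECK constraint passes when its expression is NULL) → nullable.
- dob: declared NOT NULL → not nullable.
- room: DEFAULT only fills an omitted column; an explicit NULL is still allowed → nullable.

appointment_id, unit, room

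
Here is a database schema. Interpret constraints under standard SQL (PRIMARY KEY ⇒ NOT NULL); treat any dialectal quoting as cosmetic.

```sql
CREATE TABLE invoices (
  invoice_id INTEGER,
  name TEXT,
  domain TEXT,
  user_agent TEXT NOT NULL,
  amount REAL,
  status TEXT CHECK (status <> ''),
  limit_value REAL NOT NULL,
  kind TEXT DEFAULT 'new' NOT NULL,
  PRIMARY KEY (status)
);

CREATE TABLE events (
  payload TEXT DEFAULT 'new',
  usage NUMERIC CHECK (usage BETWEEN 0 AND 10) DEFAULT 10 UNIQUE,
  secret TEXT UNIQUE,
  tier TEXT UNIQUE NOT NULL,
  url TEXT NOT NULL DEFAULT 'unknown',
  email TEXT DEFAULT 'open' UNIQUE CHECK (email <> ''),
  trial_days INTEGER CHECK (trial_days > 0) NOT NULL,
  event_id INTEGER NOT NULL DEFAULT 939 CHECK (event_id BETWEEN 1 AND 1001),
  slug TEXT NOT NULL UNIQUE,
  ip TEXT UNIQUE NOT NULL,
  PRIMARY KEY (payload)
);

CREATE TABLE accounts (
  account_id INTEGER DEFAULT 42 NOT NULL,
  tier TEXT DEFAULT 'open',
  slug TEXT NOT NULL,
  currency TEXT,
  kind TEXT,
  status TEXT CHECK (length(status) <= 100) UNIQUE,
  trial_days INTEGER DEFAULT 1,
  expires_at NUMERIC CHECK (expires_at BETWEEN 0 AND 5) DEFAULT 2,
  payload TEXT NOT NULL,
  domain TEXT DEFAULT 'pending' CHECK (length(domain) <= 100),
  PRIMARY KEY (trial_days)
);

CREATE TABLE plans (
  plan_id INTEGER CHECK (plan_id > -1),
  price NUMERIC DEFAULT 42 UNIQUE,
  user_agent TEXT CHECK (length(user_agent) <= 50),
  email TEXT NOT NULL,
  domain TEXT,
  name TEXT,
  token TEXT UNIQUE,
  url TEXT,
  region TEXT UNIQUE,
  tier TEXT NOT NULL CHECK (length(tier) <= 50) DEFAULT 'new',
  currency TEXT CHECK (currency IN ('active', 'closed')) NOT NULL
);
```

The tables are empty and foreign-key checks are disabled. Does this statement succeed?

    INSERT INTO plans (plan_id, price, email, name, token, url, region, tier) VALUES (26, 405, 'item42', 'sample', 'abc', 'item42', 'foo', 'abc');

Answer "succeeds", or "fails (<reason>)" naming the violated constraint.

fails (NOT NULL on currency)

currency is omitted from the column list and has no DEFAULT, so it would receive NULL.
But currency is declared NOT NULL.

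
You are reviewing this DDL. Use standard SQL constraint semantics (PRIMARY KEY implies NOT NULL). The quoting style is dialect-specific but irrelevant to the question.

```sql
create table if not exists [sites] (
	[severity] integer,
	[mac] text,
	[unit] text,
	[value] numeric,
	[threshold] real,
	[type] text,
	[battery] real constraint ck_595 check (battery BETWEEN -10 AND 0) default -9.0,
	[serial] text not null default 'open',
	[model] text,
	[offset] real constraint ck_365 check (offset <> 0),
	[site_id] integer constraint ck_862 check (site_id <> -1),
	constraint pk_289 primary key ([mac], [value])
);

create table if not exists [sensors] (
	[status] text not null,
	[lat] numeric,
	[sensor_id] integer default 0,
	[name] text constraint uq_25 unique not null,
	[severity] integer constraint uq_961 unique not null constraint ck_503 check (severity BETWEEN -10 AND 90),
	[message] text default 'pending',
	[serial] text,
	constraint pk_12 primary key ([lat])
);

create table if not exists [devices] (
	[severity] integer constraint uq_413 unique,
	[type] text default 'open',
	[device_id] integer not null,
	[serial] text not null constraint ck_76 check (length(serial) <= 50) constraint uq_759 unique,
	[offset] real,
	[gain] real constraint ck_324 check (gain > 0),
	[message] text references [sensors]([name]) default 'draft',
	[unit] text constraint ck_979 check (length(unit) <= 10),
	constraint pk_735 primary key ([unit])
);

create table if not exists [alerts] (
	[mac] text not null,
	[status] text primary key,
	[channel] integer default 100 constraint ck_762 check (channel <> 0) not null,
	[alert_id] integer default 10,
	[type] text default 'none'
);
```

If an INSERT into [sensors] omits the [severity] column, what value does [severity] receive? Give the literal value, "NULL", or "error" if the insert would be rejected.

error

severity has no DEFAULT clause.
Omitting it would insert NULL, but it is declared NOT NULL, so the INSERT fails.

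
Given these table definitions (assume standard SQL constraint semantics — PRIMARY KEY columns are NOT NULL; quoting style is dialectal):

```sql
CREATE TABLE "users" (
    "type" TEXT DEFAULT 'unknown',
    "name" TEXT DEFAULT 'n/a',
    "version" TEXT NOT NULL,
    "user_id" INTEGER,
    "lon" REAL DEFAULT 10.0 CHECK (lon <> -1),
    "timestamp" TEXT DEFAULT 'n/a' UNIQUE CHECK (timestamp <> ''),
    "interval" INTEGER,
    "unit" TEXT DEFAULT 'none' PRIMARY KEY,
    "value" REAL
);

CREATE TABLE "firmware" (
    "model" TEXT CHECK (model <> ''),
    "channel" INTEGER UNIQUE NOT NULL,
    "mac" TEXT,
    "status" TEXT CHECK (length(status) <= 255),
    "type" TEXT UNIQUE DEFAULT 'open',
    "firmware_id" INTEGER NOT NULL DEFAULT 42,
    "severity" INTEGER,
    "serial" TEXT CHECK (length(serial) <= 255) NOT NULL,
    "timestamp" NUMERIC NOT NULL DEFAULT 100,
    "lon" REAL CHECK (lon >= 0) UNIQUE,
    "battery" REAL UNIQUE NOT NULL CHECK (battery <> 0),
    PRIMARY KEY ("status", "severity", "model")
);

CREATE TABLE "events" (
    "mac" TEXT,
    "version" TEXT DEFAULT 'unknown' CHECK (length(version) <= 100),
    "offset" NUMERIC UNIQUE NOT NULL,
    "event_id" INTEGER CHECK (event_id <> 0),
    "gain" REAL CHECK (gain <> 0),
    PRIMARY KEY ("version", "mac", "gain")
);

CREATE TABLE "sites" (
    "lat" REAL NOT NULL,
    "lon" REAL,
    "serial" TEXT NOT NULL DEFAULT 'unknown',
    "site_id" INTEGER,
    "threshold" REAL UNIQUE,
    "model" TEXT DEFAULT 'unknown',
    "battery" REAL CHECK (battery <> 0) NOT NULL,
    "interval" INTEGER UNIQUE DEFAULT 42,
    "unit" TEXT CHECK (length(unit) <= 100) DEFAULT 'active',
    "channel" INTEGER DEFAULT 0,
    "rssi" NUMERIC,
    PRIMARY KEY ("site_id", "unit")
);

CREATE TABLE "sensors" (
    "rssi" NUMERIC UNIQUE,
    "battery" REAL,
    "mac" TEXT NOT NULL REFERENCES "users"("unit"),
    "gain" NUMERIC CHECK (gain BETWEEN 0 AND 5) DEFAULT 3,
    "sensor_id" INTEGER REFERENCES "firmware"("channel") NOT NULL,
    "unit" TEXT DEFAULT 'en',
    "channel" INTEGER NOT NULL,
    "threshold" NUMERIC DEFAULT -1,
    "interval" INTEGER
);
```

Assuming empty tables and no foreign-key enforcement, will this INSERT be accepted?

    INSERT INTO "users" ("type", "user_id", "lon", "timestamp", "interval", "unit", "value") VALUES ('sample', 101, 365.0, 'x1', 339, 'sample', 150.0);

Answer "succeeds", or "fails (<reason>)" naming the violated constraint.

version is omitted from the column list and has no DEFAULT, so it would receive NULL.
But version is declared NOT NULL.

fails (NOT NULL on version)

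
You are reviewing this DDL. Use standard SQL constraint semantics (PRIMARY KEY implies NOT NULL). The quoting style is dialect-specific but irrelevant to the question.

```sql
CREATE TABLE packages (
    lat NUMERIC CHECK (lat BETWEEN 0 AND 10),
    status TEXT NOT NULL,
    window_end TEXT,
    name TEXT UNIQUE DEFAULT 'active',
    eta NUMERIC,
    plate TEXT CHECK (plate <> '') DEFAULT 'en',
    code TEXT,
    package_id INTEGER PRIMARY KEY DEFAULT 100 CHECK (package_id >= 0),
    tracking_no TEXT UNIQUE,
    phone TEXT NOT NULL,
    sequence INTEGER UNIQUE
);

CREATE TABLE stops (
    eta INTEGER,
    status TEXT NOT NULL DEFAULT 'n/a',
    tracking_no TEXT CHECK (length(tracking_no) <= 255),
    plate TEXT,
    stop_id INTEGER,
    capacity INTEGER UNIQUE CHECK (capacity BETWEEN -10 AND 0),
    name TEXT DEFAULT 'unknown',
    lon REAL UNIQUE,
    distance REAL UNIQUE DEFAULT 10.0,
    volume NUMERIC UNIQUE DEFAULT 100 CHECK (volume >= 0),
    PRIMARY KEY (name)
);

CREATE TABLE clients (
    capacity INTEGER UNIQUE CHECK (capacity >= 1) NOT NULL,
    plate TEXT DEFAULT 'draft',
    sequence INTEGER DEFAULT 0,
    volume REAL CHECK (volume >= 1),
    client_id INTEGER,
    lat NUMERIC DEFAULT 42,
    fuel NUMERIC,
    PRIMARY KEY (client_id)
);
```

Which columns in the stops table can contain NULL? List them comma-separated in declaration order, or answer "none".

eta, tracking_no, plate, stop_id, capacity, lon, distance, volume

- eta: no NOT NULL constraint applies → nullable.
- status: declared NOT NULL → not nullable.
- tracking_no: CHECK does not forbid NULL (a CHECK constraint passes when its expression is NULL) → nullable.
- plate: no NOT NULL constraint applies → nullable.
- stop_id: no NOT NULL constraint applies → nullable.
- capacity: CHECK does not forbid NULL (a CHECK constraint passes when its expression is NULL) → nullable.
- name: part of the PRIMARY KEY, which implies NOT NULL → not nullable.
- lon: UNIQUE does not imply NOT NULL → nullable.
- distance: UNIQUE does not imply NOT NULL → nullable.
- volume: CHECK does not forbid NULL (a CHECK constraint passes when its expression is NULL) → nullable.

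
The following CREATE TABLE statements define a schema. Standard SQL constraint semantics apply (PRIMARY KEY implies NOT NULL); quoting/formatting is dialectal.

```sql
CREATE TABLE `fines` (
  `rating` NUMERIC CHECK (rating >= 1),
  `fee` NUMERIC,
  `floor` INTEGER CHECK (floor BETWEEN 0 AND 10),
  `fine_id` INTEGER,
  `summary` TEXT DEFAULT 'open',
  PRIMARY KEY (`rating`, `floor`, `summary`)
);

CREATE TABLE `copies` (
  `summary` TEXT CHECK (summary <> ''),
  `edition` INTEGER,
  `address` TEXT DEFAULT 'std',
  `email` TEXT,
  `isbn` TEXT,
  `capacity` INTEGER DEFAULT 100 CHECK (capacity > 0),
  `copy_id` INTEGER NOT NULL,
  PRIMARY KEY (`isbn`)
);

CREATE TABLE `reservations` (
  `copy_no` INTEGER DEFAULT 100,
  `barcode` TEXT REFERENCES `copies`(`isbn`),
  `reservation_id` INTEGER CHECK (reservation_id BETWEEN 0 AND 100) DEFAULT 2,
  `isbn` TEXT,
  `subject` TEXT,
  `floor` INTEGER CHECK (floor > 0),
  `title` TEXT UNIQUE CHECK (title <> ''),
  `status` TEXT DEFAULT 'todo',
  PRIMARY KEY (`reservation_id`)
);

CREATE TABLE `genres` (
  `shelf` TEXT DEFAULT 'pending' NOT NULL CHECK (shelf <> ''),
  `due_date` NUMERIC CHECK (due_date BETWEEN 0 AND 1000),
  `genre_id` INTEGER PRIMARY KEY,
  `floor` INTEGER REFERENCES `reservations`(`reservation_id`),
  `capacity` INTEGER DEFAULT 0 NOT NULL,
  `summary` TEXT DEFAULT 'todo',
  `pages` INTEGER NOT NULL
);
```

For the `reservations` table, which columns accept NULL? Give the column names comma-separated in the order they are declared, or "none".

- copy_no: DEFAULT only fills an omitted column; an explicit NULL is still allowed → nullable.
- barcode: a foreign key column may be NULL unless separately constrained → nullable.
- reservation_id: part of the PRIMARY KEY, which implies NOT NULL → not nullable.
- isbn: no NOT NULL constraint applies → nullable.
- subject: no NOT NULL constraint applies → nullable.
- floor: CHECK does not forbid NULL (a CHECK constraint passes when its expression is NULL) → nullable.
- title: CHECK does not forbid NULL (a CHECK constraint passes when its expression is NULL) → nullable.
- status: DEFAULT only fills an omitted column; an explicit NULL is still allowed → nullable.

copy_no, barcode, isbn, subject, floor, title, status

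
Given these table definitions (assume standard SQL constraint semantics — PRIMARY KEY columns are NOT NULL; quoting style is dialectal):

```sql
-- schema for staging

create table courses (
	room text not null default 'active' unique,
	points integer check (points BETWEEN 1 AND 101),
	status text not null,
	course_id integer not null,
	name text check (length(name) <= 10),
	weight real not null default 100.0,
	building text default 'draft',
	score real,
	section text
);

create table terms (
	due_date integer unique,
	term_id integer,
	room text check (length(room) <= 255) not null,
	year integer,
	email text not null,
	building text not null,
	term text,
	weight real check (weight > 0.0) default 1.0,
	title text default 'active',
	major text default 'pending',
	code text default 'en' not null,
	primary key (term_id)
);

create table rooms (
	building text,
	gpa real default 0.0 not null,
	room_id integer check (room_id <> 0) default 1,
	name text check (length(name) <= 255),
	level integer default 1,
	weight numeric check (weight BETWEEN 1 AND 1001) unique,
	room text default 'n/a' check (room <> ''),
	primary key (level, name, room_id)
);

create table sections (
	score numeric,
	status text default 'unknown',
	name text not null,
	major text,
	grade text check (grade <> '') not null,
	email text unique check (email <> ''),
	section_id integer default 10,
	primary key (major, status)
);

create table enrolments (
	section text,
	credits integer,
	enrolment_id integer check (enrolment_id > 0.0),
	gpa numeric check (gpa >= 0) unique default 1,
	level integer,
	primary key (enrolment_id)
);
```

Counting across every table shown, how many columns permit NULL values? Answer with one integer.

courses: 5 nullable (points, name, building, score, section — PK none and explicit NOT NULL columns excluded).
terms: 6 nullable (due_date, year, term, weight, title, major — PK (term_id) and explicit NOT NULL columns excluded).
rooms: 3 nullable (building, weight, room — PK (level, name, room_id) and explicit NOT NULL columns excluded).
sections: 3 nullable (score, email, section_id — PK (major, status) and explicit NOT NULL columns excluded).
enrolments: 4 nullable (section, credits, gpa, level — PK (enrolment_id) and explicit NOT NULL columns excluded).
Total: 5 + 6 + 3 + 3 + 4 = 21.

21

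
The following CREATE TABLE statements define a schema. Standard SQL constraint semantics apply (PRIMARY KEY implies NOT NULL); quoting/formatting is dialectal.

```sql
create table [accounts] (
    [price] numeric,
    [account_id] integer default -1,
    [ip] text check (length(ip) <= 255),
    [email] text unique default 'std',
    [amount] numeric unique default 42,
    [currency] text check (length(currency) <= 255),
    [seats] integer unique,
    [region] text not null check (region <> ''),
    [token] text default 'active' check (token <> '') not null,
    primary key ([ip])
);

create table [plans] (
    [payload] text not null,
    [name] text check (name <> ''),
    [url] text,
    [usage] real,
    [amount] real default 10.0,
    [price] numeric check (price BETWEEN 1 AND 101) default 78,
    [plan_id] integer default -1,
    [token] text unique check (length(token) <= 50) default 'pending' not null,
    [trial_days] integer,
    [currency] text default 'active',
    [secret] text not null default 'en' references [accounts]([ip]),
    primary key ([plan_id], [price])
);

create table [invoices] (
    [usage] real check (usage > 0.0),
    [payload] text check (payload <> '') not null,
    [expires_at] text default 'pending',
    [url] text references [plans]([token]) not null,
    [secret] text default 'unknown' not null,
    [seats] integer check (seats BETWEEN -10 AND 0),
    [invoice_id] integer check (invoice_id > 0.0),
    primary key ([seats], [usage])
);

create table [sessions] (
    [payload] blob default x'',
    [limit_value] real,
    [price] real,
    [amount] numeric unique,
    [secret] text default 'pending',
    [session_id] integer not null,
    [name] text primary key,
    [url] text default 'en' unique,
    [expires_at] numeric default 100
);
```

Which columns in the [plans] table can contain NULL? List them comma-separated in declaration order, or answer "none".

- payload: declared NOT NULL → not nullable.
- name: CHECK does not forbid NULL (a CHECK constraint passes when its expression is NULL) → nullable.
- url: no NOT NULL constraint applies → nullable.
- usage: no NOT NULL constraint applies → nullable.
- amount: DEFAULT only fills an omitted column; an explicit NULL is still allowed → nullable.
- price: part of the PRIMARY KEY, which implies NOT NULL → not nullable.
- plan_id: part of the PRIMARY KEY, which implies NOT NULL → not nullable.
- token: declared NOT NULL → not nullable.
- trial_days: no NOT NULL constraint applies → nullable.
- currency: DEFAULT only fills an omitted column; an explicit NULL is still allowed → nullable.
- secret: declared NOT NULL → not nullable.

name, url, usage, amount, trial_days, currency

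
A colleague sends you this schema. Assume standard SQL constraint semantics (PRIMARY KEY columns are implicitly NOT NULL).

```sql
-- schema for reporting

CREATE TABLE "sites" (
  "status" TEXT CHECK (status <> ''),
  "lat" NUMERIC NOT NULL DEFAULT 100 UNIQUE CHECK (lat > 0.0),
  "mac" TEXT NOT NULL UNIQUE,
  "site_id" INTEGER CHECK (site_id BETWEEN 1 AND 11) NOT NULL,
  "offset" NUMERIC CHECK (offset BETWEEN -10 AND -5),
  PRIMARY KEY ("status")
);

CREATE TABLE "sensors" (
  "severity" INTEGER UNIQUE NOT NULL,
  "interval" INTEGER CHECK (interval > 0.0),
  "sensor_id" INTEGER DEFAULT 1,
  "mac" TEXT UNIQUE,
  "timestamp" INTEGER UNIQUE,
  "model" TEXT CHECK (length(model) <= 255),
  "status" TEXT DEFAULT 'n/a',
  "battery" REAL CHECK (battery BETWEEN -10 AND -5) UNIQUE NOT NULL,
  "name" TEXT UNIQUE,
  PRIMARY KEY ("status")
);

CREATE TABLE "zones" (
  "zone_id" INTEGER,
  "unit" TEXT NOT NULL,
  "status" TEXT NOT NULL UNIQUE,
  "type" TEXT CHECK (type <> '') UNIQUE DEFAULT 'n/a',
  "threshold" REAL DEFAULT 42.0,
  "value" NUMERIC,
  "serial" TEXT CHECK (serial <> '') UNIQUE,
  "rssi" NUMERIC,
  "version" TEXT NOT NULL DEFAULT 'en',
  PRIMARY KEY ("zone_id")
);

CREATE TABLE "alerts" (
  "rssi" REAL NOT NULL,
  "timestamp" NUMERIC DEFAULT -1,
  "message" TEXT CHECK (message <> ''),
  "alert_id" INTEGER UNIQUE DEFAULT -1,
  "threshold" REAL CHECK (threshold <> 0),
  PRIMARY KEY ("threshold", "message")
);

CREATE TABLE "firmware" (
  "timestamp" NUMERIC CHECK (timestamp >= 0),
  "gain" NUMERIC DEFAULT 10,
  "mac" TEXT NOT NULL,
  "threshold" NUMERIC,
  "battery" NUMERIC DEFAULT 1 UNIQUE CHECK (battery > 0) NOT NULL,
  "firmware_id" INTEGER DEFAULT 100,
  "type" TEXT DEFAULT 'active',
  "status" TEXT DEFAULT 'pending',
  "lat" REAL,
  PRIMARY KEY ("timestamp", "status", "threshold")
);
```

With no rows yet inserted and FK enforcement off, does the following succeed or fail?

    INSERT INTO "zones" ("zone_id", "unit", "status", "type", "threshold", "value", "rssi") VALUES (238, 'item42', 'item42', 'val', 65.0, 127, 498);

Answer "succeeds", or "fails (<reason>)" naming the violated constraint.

succeeds

NOT NULL columns: status is supplied; unit is supplied; version defaults to 'en'; zone_id is supplied.
CHECK constraints: 'val' satisfies (type <> '').
No constraint is violated.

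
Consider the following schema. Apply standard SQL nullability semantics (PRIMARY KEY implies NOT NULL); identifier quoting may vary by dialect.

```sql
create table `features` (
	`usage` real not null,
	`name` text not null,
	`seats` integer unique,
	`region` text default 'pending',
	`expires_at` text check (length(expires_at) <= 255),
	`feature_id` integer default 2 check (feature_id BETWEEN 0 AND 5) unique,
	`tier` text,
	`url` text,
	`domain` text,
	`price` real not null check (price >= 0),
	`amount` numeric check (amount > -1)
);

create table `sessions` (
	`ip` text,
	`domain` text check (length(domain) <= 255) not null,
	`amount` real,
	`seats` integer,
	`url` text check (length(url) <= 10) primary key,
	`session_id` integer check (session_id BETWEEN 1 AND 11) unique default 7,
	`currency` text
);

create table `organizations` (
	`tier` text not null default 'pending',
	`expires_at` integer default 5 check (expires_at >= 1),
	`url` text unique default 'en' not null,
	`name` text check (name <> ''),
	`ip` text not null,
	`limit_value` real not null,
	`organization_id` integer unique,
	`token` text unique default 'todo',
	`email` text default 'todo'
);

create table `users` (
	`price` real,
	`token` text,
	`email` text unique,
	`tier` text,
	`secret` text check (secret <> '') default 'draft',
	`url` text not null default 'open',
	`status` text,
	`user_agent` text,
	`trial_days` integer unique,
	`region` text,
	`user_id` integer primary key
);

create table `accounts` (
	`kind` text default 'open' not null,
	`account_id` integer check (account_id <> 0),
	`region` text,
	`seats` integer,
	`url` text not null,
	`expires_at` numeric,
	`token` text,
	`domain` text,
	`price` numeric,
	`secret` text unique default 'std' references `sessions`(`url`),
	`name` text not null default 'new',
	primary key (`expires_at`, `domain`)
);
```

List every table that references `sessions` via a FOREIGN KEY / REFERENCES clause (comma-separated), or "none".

accounts

- accounts.secret references sessions(url).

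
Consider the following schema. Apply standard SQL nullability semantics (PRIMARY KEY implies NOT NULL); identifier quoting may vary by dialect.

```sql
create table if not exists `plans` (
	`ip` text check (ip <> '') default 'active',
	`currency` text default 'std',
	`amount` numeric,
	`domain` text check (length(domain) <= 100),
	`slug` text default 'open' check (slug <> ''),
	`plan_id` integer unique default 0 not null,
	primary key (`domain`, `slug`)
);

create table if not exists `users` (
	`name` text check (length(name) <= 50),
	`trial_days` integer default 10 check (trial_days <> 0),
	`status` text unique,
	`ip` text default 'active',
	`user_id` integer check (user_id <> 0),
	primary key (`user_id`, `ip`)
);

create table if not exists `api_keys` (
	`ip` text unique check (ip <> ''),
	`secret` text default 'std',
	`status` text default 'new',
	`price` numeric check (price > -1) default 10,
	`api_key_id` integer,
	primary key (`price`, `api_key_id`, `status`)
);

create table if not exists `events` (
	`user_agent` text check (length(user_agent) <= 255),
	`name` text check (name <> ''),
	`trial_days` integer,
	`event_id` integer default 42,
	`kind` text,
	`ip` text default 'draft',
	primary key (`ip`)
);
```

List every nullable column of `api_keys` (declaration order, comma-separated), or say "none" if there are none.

ip, secret

- ip: CHECK does not forbid NULL (a CHECK constraint passes when its expression is NULL) → nullable.
- secret: DEFAULT only fills an omitted column; an explicit NULL is still allowed → nullable.
- status: part of the PRIMARY KEY, which implies NOT NULL → not nullable.
- price: part of the PRIMARY KEY, which implies NOT NULL → not nullable.
- api_key_id: part of the PRIMARY KEY, which implies NOT NULL → not nullable.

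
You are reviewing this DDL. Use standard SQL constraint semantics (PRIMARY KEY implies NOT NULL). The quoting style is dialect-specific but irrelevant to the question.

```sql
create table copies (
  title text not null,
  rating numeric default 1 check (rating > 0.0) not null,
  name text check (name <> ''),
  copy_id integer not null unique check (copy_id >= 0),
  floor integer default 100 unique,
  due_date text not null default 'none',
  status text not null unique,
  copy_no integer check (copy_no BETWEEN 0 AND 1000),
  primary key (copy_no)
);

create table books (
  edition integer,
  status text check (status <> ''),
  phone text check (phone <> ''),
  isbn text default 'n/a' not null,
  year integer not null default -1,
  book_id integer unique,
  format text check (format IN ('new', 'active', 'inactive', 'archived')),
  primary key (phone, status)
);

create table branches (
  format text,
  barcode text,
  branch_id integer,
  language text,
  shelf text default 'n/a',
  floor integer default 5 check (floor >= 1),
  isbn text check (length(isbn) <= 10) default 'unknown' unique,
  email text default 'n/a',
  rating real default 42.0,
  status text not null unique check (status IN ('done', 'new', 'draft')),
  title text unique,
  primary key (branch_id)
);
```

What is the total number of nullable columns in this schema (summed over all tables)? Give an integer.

14

copies: 2 nullable (name, floor — PK (copy_no) and explicit NOT NULL columns excluded).
books: 3 nullable (edition, book_id, format — PK (phone, status) and explicit NOT NULL columns excluded).
branches: 9 nullable (format, barcode, language, shelf, floor, isbn, email, rating, title — PK (branch_id) and explicit NOT NULL columns excluded).
Total: 2 + 3 + 9 = 14.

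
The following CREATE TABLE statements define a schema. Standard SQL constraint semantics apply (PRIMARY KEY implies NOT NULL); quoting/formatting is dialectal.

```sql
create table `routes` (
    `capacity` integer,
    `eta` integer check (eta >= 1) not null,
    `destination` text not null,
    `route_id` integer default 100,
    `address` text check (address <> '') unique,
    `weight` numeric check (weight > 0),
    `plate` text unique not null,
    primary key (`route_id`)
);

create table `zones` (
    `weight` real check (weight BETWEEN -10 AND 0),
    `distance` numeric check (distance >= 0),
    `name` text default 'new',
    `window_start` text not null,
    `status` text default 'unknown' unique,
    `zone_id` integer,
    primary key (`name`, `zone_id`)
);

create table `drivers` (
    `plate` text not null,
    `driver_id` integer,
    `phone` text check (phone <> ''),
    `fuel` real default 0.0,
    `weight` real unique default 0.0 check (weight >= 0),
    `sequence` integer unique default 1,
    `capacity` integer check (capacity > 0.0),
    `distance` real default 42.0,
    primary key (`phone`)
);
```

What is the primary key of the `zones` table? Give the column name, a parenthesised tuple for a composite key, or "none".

(name, zone_id)

A table-level PRIMARY KEY clause names 2 columns: name, zone_id.
This is a composite key — the combination is unique, not each column individually.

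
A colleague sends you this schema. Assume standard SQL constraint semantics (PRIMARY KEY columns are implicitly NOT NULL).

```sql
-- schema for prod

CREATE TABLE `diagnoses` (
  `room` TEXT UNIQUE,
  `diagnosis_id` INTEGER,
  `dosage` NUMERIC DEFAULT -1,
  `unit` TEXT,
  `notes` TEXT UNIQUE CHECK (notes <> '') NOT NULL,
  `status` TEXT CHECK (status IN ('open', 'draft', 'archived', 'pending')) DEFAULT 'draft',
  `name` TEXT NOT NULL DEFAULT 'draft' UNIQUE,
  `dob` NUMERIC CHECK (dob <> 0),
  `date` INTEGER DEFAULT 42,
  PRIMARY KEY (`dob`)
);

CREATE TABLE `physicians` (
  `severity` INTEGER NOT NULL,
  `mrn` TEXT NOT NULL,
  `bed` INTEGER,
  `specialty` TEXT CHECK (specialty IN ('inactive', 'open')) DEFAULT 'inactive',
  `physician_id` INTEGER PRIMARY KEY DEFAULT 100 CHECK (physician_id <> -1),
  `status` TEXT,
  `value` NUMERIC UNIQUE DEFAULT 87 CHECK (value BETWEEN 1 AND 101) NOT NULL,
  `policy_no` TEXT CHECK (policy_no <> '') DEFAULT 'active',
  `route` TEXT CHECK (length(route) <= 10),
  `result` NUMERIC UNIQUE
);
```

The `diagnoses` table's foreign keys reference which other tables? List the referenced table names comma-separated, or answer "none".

none

No column in diagnoses has a REFERENCES clause.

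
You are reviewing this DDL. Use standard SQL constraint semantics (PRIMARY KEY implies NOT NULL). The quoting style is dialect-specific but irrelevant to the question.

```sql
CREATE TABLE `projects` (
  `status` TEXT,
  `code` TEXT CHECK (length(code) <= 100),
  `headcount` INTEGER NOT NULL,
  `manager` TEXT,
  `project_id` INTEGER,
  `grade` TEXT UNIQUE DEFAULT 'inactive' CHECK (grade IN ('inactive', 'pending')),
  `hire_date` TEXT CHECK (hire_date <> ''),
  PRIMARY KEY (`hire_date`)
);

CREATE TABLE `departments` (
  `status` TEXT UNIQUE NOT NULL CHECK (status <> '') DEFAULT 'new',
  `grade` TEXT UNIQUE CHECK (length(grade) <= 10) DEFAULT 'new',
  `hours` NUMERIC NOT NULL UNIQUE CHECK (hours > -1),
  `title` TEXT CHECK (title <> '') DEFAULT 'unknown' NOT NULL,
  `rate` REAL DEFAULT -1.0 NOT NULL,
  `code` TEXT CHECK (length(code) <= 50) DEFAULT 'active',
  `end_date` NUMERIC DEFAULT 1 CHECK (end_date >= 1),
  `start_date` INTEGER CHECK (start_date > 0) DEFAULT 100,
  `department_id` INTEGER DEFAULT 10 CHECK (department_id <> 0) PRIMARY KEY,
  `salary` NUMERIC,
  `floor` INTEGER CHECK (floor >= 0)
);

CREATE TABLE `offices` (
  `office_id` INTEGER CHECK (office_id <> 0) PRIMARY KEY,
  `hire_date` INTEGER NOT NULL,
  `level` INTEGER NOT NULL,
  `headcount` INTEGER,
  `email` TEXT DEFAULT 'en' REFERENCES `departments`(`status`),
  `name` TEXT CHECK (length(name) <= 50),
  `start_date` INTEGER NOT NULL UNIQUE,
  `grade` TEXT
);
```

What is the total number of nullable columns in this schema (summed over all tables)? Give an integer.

projects: 5 nullable (status, code, manager, project_id, grade — PK (hire_date) and explicit NOT NULL columns excluded).
departments: 6 nullable (grade, code, end_date, start_date, salary, floor — PK (department_id) and explicit NOT NULL columns excluded).
offices: 4 nullable (headcount, email, name, grade — PK (office_id) and explicit NOT NULL columns excluded).
Total: 5 + 6 + 4 = 15.

15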